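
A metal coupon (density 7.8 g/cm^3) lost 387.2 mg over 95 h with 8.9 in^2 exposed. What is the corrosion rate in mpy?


Apply the mpy weight-loss relation: CR = 534 * W / (D * A * T)
Numerator: 534 * 387.2 = 206764.8
Denominator: 7.8 * 8.9 * 95 = 6594.9
CR = 206764.8 / 6594.9 = 31.35223 mpy

31.35223 mpy


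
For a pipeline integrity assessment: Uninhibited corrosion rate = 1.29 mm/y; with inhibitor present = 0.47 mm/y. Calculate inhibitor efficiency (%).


Apply the inhibitor-efficiency definition: IE = (CR_blank − CR_inh)/CR_blank × 100
IE = (1.29 − 0.47) / 1.29 × 100
IE = 0.82 / 1.29 × 100 = 63.6 %

63.6 %


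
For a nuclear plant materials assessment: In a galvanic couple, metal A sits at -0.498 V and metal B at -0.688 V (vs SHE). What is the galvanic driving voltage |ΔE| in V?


Driving voltage is the absolute potential difference.
|ΔE| = |-0.498 − (-0.688)| = 0.19 V

0.19 V


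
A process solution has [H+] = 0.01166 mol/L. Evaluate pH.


pH = −log10[H+]
pH = −log10(0.01166) = 1.93

1.93


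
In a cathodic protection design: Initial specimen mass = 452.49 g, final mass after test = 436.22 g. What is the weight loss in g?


Weight loss = initial − final
WL = 452.49 − 436.22 = 16.27 g

16.27 g


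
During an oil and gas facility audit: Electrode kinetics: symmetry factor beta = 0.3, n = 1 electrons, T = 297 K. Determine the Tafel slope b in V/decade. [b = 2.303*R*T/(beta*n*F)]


Apply the Tafel slope relation: b = 2.303*R*T/(beta*n*F)
Numerator: 2.303 * 8.314 * 297 = 5686.7
Denominator: 0.3 * 1 * 96485 = 28945.5
b = 5686.7 / 28945.5 = 0.196 V/decade

0.196 V/decade


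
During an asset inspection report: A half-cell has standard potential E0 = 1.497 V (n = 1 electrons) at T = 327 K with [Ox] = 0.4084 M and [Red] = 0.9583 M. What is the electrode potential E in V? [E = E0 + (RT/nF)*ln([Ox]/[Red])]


Apply the Nernst equation: E = E0 + (RT/nF)*ln([Ox]/[Red])
Step 1: RT/nF = 8.314*327/(1*96485) = 0.02817721 V
Step 2: [Ox]/[Red] = 0.4084/0.9583 = 0.426171
Step 3: ln(0.426171) = -0.852915
Step 4: correction = 0.02817721 * -0.852915 = -0.024 V
E = 1.497 + -0.024 = 1.473 V

1.473 V


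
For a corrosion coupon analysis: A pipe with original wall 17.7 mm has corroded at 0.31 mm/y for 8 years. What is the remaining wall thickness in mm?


Remaining wall = original − CR × time
t = 17.7 − 0.31*8 = 17.7 − 2.48 = 15.22 mm

15.22 mm


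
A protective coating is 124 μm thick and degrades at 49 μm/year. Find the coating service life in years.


Service life = thickness / degradation rate
Life = 124 / 49 = 2.5 years

2.5 years


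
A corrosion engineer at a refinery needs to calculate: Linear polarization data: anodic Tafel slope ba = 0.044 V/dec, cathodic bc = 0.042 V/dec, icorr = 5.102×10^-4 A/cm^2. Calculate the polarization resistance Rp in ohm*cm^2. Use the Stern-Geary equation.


Apply the Stern-Geary equation: Rp = ba*bc / (2.303*icorr*(ba+bc))
ba*bc = 0.044*0.042 = 0.001848
ba+bc = 0.086; 2.303*icorr*(ba+bc) = 2.303*5.102×10^-4*0.086 = 1.0104919×10^-4
Rp = 0.001848 / 1.0104919×10^-4 = 18.3 ohm*cm^2

18.3 ohm*cm^2


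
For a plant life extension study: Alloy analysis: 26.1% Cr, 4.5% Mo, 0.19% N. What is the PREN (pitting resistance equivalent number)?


Apply the PREN formula: PREN = Cr + 3.3*Mo + 16*N
PREN = 26.1 + 3.3*4.5 + 16*0.19
PREN = 26.1 + 14.85 + 3.04 = 43.99

43.99


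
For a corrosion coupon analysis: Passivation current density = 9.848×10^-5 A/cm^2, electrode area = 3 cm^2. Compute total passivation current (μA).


I = i_pass * A, then convert A → μA (×10^6)
I = 9.848×10^-5 * 3 * 10^6 = 295.44 μA

295.44 μA


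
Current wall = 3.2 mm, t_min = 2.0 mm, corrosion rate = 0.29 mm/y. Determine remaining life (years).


Apply the remaining-life relation: RL = (t_current − t_min) / CR
RL = (3.2 − 2.0) / 0.29 = 1.2 / 0.29 = 4.1 years

4.1 years


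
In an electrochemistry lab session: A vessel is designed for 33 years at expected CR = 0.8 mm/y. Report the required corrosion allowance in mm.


Corrosion allowance = CR × design life
CA = 0.8 * 33 = 26.4 mm

26.4 mm


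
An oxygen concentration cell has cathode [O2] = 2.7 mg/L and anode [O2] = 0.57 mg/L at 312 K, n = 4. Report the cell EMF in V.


Apply the Nernst concentration-cell relation: E = (RT/nF)*ln(C_cathode/C_anode)
RT/nF = 8.314*312/(4*96485) = 0.00672117 V
ln(2.7/0.57) = 1.55537
E = 0.00672117 * 1.55537 = 0.01045 V

0.01045 V


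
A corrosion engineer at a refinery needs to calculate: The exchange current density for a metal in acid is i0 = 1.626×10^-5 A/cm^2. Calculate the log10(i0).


i0 = 1.626×10^-5 A/cm^2
log10(i0) = -4.789

-4.789


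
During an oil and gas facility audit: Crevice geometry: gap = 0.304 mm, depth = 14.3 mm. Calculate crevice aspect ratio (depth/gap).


Aspect ratio = depth / gap
Ratio = 14.3 / 0.304 = 47.0

47.0


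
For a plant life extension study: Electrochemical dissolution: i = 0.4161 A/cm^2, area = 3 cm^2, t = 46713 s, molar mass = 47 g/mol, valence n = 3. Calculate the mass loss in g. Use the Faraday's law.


Apply Faraday's law: m = i*A*t*M / (n*F)
Total charge passed Q = i*A*t = 0.4161*3*46713 = 58311.8379 C
m = Q*M/(n*F) = 58311.8379*47/(3*96485) = 9.46833 g

9.46833 g


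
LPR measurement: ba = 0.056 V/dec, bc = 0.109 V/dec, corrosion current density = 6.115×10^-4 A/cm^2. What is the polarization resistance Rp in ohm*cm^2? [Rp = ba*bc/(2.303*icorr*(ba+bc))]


Apply the Stern-Geary equation: Rp = ba*bc / (2.303*icorr*(ba+bc))
ba*bc = 0.056*0.109 = 0.006104
ba+bc = 0.165; 2.303*icorr*(ba+bc) = 2.303*6.115×10^-4*0.165 = 2.3236694×10^-4
Rp = 0.006104 / 2.3236694×10^-4 = 26.27 ohm*cm^2

26.27 ohm*cm^2


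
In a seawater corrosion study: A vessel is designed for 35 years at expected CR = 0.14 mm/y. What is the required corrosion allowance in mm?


Corrosion allowance = CR × design life
CA = 0.14 * 35 = 4.9 mm

4.9 mm


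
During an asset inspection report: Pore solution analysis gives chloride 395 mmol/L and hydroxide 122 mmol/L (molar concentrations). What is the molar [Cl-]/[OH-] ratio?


Threshold parameter = [Cl-] / [OH-] (molar basis; both in mmol/L, so units cancel)
Ratio = 395 / 122 = 3.24

3.24


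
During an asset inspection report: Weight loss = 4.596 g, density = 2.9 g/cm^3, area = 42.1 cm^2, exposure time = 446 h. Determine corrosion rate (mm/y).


Apply the mm/y weight-loss relation: CR = 87600 * W / (D * A * T)
Numerator: 87600 * 4.596 = 402609.6
Denominator: 2.9 * 42.1 * 446 = 54452.14
CR = 402609.6 / 54452.14 = 7.39383 mm/y

7.39383 mm/y


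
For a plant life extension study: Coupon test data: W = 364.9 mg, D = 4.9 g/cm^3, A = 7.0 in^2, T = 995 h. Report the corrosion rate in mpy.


Apply the mpy weight-loss relation: CR = 534 * W / (D * A * T)
Numerator: 534 * 364.9 = 194856.6
Denominator: 4.9 * 7.0 * 995 = 34128.5
CR = 194856.6 / 34128.5 = 5.7095 mpy

5.7095 mpy


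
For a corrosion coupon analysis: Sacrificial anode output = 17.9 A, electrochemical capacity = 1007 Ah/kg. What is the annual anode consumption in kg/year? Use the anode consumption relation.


Annual consumption = current * hours per year / capacity
Rate = 17.9 * 8760 / 1007 = 155.7 kg/year

155.7 kg/year


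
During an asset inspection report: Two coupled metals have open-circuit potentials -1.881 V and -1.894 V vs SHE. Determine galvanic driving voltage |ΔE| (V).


Driving voltage is the absolute potential difference.
|ΔE| = |-1.881 − (-1.894)| = 0.013 V

0.013 V


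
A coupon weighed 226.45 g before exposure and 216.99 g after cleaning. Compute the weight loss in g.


Weight loss = initial − final
WL = 226.45 − 216.99 = 9.46 g

9.46 g


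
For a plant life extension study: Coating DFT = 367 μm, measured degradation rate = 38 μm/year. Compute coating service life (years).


Service life = thickness / degradation rate
Life = 367 / 38 = 9.7 years

9.7 years


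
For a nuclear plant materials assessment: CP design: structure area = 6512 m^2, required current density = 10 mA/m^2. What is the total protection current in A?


I = area * current density, then convert mA → A (÷1000)
I = 6512 * 10 / 1000 = 65.12 A

65.12 A


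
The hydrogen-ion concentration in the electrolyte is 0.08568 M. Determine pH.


pH = −log10[H+]
pH = −log10(0.08568) = 1.07

1.07


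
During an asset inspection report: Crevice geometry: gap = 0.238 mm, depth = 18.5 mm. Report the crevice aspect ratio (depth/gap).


Aspect ratio = depth / gap
Ratio = 18.5 / 0.238 = 77.7

77.7


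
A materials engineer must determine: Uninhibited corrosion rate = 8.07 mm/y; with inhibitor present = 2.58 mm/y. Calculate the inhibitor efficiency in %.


Apply the inhibitor-efficiency definition: IE = (CR_blank − CR_inh)/CR_blank × 100
IE = (8.07 − 2.58) / 8.07 × 100
IE = 5.49 / 8.07 × 100 = 68.0 %

68.0 %


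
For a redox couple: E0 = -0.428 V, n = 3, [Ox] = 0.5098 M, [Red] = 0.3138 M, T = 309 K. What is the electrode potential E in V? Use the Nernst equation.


Apply the Nernst equation: E = E0 + (RT/nF)*ln([Ox]/[Red])
Step 1: RT/nF = 8.314*309/(3*96485) = 0.00887539 V
Step 2: [Ox]/[Red] = 0.5098/0.3138 = 1.624602
Step 3: ln(1.624602) = 0.485263
Step 4: correction = 0.00887539 * 0.485263 = 0.0043 V
E = -0.428 + 0.0043 = -0.4237 V

-0.4237 V


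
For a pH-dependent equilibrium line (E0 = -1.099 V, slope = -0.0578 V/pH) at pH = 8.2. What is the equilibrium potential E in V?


Apply the Pourbaix line equation: E = E0 + slope*pH
E = -1.099 + (-0.0578)*8.2 = -1.099 + (-0.47396) = -1.57296 V
Rounded to 4 decimal places: E = -1.5730 V

-1.5730 V


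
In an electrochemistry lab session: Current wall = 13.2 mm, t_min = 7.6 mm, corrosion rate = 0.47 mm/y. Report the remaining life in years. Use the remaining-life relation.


Apply the remaining-life relation: RL = (t_current − t_min) / CR
RL = (13.2 − 7.6) / 0.47 = 5.6 / 0.47 = 11.9 years

11.9 years


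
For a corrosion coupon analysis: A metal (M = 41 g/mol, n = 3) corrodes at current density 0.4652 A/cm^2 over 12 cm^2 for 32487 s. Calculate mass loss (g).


Apply Faraday's law: m = i*A*t*M / (n*F)
Total charge passed Q = i*A*t = 0.4652*12*32487 = 181355.4288 C
m = Q*M/(n*F) = 181355.4288*41/(3*96485) = 25.688 g

25.688 g


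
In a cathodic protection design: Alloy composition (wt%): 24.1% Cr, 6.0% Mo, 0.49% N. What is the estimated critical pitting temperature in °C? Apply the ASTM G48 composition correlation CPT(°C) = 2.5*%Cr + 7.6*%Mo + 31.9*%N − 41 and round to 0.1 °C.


Apply the ASTM G48 empirical CPT estimate: CPT(°C) = 2.5*%Cr + 7.6*%Mo + 31.9*%N − 41
2.5*24.1 = 60.25; 7.6*6.0 = 45.6; 31.9*0.49 = 15.631
CPT = 60.25 + 45.6 + 15.631 − 41 = 80.481 °C
Rounded to 0.1 °C: CPT ≈ 80.5 °C

80.5 °C


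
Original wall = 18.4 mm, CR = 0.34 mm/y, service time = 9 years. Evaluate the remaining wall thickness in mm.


Remaining wall = original − CR × time
t = 18.4 − 0.34*9 = 18.4 − 3.06 = 15.34 mm

15.34 mm


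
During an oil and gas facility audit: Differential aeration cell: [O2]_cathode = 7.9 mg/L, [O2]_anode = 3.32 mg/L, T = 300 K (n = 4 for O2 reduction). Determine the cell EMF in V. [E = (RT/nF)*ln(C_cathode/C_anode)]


Apply the Nernst concentration-cell relation: E = (RT/nF)*ln(C_cathode/C_anode)
RT/nF = 8.314*300/(4*96485) = 0.00646266 V
ln(7.9/3.32) = 0.8669
E = 0.00646266 * 0.8669 = 0.0056 V

0.0056 V


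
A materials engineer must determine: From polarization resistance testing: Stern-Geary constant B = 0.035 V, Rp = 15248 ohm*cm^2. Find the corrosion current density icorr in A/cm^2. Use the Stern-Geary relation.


Apply the Stern-Geary relation: icorr = B / Rp
icorr = 0.035 / 15248 = 2.295×10^-6 A/cm^2

2.295×10^-6 A/cm^2


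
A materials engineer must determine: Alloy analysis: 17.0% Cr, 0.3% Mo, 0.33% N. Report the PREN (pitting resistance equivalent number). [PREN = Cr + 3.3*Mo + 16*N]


Apply the PREN formula: PREN = Cr + 3.3*Mo + 16*N
PREN = 17.0 + 3.3*0.3 + 16*0.33
PREN = 17.0 + 0.99 + 5.28 = 23.27

23.27


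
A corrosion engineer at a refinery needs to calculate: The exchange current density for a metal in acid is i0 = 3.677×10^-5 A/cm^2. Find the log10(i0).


i0 = 3.677×10^-5 A/cm^2
log10(i0) = -4.435

-4.435


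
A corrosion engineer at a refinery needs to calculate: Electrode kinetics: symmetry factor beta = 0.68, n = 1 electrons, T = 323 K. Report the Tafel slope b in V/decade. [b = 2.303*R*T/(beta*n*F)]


Apply the Tafel slope relation: b = 2.303*R*T/(beta*n*F)
Numerator: 2.303 * 8.314 * 323 = 6184.53
Denominator: 0.68 * 1 * 96485 = 65609.8
b = 6184.53 / 65609.8 = 0.094 V/decade

0.094 V/decade


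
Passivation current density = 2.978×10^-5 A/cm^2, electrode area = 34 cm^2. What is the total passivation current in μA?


I = i_pass * A, then convert A → μA (×10^6)
I = 2.978×10^-5 * 34 * 10^6 = 1012.52 μA

1012.52 μA


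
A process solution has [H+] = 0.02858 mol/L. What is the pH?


pH = −log10[H+]
pH = −log10(0.02858) = 1.54

1.54


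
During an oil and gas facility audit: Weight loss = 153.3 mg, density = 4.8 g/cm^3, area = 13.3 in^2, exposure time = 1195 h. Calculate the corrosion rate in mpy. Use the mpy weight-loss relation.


Apply the mpy weight-loss relation: CR = 534 * W / (D * A * T)
Numerator: 534 * 153.3 = 81862.2
Denominator: 4.8 * 13.3 * 1195 = 76288.8
CR = 81862.2 / 76288.8 = 1.0731 mpy

1.0731 mpy


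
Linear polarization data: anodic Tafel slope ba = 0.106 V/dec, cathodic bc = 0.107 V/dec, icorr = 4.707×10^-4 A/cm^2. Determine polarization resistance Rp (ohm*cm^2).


Apply the Stern-Geary equation: Rp = ba*bc / (2.303*icorr*(ba+bc))
ba*bc = 0.106*0.107 = 0.011342
ba+bc = 0.213; 2.303*icorr*(ba+bc) = 2.303*4.707×10^-4*0.213 = 2.3089671×10^-4
Rp = 0.011342 / 2.3089671×10^-4 = 49.12 ohm*cm^2

49.12 ohm*cm^2


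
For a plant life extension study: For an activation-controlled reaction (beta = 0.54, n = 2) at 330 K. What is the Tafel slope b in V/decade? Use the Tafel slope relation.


Apply the Tafel slope relation: b = 2.303*R*T/(beta*n*F)
Numerator: 2.303 * 8.314 * 330 = 6318.56
Denominator: 0.54 * 2 * 96485 = 104203.8
b = 6318.56 / 104203.8 = 0.0606 V/decade

0.0606 V/decade


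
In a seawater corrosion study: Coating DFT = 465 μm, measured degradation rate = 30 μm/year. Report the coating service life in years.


Service life = thickness / degradation rate
Life = 465 / 30 = 15.5 years

15.5 years


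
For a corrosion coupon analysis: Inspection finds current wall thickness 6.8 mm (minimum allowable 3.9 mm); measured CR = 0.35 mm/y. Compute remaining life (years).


Apply the remaining-life relation: RL = (t_current − t_min) / CR
RL = (6.8 − 3.9) / 0.35 = 2.9 / 0.35 = 8.3 years

8.3 years


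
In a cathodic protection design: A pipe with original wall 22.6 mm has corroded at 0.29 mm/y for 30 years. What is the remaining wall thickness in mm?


Remaining wall = original − CR × time
t = 22.6 − 0.29*30 = 22.6 − 8.7 = 13.9 mm

13.9 mm


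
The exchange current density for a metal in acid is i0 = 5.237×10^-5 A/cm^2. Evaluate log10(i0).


i0 = 5.237×10^-5 A/cm^2
log10(i0) = -4.281

-4.281


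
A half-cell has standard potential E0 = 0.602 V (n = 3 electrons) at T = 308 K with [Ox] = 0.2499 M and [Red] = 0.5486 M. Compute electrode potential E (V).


Apply the Nernst equation: E = E0 + (RT/nF)*ln([Ox]/[Red])
Step 1: RT/nF = 8.314*308/(3*96485) = 0.00884667 V
Step 2: [Ox]/[Red] = 0.2499/0.5486 = 0.455523
Step 3: ln(0.455523) = -0.786309
Step 4: correction = 0.00884667 * -0.786309 = -0.007 V
E = 0.602 + -0.007 = 0.595 V

0.595 V


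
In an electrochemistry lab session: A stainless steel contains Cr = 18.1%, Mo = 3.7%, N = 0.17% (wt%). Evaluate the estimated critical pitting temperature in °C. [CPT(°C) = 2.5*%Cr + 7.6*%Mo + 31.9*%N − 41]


Apply the ASTM G48 empirical CPT estimate: CPT(°C) = 2.5*%Cr + 7.6*%Mo + 31.9*%N − 41
2.5*18.1 = 45.25; 7.6*3.7 = 28.12; 31.9*0.17 = 5.423
CPT = 45.25 + 28.12 + 5.423 − 41 = 37.793 °C
Rounded to 0.1 °C: CPT ≈ 37.8 °C

37.8 °C


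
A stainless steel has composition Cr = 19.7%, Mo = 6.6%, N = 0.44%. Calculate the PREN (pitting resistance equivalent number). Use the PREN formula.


Apply the PREN formula: PREN = Cr + 3.3*Mo + 16*N
PREN = 19.7 + 3.3*6.6 + 16*0.44
PREN = 19.7 + 21.78 + 7.04 = 48.52

48.52


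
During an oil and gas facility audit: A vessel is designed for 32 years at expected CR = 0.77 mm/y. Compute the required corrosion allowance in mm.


Corrosion allowance = CR × design life
CA = 0.77 * 32 = 24.64 mm

24.64 mm


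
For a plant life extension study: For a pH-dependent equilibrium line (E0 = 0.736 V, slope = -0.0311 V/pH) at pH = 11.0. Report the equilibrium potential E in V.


Apply the Pourbaix line equation: E = E0 + slope*pH
E = 0.736 + (-0.0311)*11.0 = 0.736 + (-0.3421) = 0.3939 V
Rounded to 4 decimal places: E = 0.3939 V

0.3939 V


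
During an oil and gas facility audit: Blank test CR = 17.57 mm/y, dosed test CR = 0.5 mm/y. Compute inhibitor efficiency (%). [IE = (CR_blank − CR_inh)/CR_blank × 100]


Apply the inhibitor-efficiency definition: IE = (CR_blank − CR_inh)/CR_blank × 100
IE = (17.57 − 0.5) / 17.57 × 100
IE = 17.07 / 17.57 × 100 = 97.2 %

97.2 %


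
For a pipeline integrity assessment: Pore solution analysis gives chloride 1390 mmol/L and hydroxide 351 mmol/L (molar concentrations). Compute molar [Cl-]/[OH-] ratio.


Threshold parameter = [Cl-] / [OH-] (molar basis; both in mmol/L, so units cancel)
Ratio = 1390 / 351 = 3.96

3.96


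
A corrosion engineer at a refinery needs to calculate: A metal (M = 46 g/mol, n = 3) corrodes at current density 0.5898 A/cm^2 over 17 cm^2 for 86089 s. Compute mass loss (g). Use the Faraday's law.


Apply Faraday's law: m = i*A*t*M / (n*F)
Total charge passed Q = i*A*t = 0.5898*17*86089 = 863179.9674 C
m = Q*M/(n*F) = 863179.9674*46/(3*96485) = 137.176 g

137.176 g


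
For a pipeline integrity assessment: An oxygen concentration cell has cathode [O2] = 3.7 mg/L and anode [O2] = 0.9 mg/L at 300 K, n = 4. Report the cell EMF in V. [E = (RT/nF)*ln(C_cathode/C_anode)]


Apply the Nernst concentration-cell relation: E = (RT/nF)*ln(C_cathode/C_anode)
RT/nF = 8.314*300/(4*96485) = 0.00646266 V
ln(3.7/0.9) = 1.41369
E = 0.00646266 * 1.41369 = 0.00914 V

0.00914 V


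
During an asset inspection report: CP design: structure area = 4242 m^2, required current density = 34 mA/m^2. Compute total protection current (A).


I = area * current density, then convert mA → A (÷1000)
I = 4242 * 34 / 1000 = 144.23 A

144.23 A


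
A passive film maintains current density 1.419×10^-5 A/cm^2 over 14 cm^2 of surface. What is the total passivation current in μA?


I = i_pass * A, then convert A → μA (×10^6)
I = 1.419×10^-5 * 14 * 10^6 = 198.66 μA

198.66 μA


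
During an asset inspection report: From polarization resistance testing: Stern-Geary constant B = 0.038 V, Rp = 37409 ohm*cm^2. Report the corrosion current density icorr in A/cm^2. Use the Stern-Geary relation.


Apply the Stern-Geary relation: icorr = B / Rp
icorr = 0.038 / 37409 = 1.016×10^-6 A/cm^2

1.016×10^-6 A/cm^2


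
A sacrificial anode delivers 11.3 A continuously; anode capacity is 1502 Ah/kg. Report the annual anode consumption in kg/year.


Annual consumption = current * hours per year / capacity
Rate = 11.3 * 8760 / 1502 = 65.9 kg/year

65.9 kg/year


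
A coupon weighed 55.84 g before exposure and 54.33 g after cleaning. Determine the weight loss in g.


Weight loss = initial − final
WL = 55.84 − 54.33 = 1.51 g

1.51 g


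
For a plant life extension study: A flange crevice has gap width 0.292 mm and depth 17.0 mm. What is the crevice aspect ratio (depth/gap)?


Aspect ratio = depth / gap
Ratio = 17.0 / 0.292 = 58.2

58.2


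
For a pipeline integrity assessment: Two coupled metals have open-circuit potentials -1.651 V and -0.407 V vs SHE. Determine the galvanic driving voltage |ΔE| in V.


Driving voltage is the absolute potential difference.
|ΔE| = |-1.651 − (-0.407)| = 1.244 V

1.244 V


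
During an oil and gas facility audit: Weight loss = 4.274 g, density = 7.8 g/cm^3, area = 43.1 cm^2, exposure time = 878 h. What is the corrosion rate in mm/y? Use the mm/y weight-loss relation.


Apply the mm/y weight-loss relation: CR = 87600 * W / (D * A * T)
Numerator: 87600 * 4.274 = 374402.4
Denominator: 7.8 * 43.1 * 878 = 295166.04
CR = 374402.4 / 295166.04 = 1.26845 mm/y

1.26845 mm/y


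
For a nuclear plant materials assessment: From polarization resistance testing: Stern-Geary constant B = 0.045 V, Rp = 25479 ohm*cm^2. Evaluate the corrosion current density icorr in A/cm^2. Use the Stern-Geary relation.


Apply the Stern-Geary relation: icorr = B / Rp
icorr = 0.045 / 25479 = 1.766×10^-6 A/cm^2

1.766×10^-6 A/cm^2


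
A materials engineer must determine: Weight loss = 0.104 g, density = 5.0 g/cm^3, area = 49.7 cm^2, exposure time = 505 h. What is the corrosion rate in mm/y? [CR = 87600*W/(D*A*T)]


Apply the mm/y weight-loss relation: CR = 87600 * W / (D * A * T)
Numerator: 87600 * 0.104 = 9110.4
Denominator: 5.0 * 49.7 * 505 = 125492.5
CR = 9110.4 / 125492.5 = 0.0726 mm/y

0.0726 mm/y


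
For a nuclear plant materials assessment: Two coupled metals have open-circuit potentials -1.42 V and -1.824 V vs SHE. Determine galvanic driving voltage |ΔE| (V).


Driving voltage is the absolute potential difference.
|ΔE| = |-1.42 − (-1.824)| = 0.404 V

0.404 V


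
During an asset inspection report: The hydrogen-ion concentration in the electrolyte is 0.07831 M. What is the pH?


pH = −log10[H+]
pH = −log10(0.07831) = 1.11

1.11


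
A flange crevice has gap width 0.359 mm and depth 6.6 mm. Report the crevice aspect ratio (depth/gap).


Aspect ratio = depth / gap
Ratio = 6.6 / 0.359 = 18.4

18.4


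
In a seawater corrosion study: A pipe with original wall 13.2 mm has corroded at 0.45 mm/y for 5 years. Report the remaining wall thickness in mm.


Remaining wall = original − CR × time
t = 13.2 − 0.45*5 = 13.2 − 2.25 = 10.95 mm

10.95 mm


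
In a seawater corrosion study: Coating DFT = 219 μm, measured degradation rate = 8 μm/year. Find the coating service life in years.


Service life = thickness / degradation rate
Life = 219 / 8 = 27.4 years

27.4 years


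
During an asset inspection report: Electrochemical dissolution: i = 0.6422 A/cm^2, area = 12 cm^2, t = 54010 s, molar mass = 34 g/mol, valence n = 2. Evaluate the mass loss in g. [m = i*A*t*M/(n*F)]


Apply Faraday's law: m = i*A*t*M / (n*F)
Total charge passed Q = i*A*t = 0.6422*12*54010 = 416222.664 C
m = Q*M/(n*F) = 416222.664*34/(2*96485) = 73.336 g

73.336 g


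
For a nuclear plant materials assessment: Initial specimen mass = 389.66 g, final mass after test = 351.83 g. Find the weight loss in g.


Weight loss = initial − final
WL = 389.66 − 351.83 = 37.83 g

37.83 g


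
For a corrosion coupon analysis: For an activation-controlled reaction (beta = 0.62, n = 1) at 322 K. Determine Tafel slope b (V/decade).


Apply the Tafel slope relation: b = 2.303*R*T/(beta*n*F)
Numerator: 2.303 * 8.314 * 322 = 6165.38
Denominator: 0.62 * 1 * 96485 = 59820.7
b = 6165.38 / 59820.7 = 0.103 V/decade

0.103 V/decade


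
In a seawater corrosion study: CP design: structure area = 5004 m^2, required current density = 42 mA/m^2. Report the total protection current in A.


I = area * current density, then convert mA → A (÷1000)
I = 5004 * 42 / 1000 = 210.17 A

210.17 A


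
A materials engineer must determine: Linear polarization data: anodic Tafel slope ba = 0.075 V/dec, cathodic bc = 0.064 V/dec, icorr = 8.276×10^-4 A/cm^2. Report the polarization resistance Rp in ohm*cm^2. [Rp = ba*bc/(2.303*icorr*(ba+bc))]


Apply the Stern-Geary equation: Rp = ba*bc / (2.303*icorr*(ba+bc))
ba*bc = 0.075*0.064 = 0.0048
ba+bc = 0.139; 2.303*icorr*(ba+bc) = 2.303*8.276×10^-4*0.139 = 2.6492883×10^-4
Rp = 0.0048 / 2.6492883×10^-4 = 18.12 ohm*cm^2

18.12 ohm*cm^2


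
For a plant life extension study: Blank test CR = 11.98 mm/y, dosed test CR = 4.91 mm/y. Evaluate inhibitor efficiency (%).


Apply the inhibitor-efficiency definition: IE = (CR_blank − CR_inh)/CR_blank × 100
IE = (11.98 − 4.91) / 11.98 × 100
IE = 7.07 / 11.98 × 100 = 59.0 %

59.0 %


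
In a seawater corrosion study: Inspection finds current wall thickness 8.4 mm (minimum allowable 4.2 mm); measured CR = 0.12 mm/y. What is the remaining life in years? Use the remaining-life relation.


Apply the remaining-life relation: RL = (t_current − t_min) / CR
RL = (8.4 − 4.2) / 0.12 = 4.2 / 0.12 = 35.0 years

35.0 years


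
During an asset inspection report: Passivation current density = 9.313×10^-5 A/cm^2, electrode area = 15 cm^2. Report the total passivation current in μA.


I = i_pass * A, then convert A → μA (×10^6)
I = 9.313×10^-5 * 15 * 10^6 = 1396.95 μA

1396.95 μA


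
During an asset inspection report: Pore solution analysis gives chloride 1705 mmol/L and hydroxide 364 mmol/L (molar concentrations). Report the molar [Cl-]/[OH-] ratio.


Threshold parameter = [Cl-] / [OH-] (molar basis; both in mmol/L, so units cancel)
Ratio = 1705 / 364 = 4.68

4.68


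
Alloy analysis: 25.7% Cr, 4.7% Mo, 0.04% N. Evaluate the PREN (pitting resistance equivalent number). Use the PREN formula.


Apply the PREN formula: PREN = Cr + 3.3*Mo + 16*N
PREN = 25.7 + 3.3*4.7 + 16*0.04
PREN = 25.7 + 15.51 + 0.64 = 41.85

41.85


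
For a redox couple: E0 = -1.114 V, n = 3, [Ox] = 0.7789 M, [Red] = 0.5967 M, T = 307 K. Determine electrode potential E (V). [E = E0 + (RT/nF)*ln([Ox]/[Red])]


Apply the Nernst equation: E = E0 + (RT/nF)*ln([Ox]/[Red])
Step 1: RT/nF = 8.314*307/(3*96485) = 0.00881794 V
Step 2: [Ox]/[Red] = 0.7789/0.5967 = 1.305346
Step 3: ln(1.305346) = 0.266468
Step 4: correction = 0.00881794 * 0.266468 = 0.0023 V
E = -1.114 + 0.0023 = -1.1117 V

-1.1117 V


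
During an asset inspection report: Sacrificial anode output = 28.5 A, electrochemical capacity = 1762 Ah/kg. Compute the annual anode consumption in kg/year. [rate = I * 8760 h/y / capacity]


Annual consumption = current * hours per year / capacity
Rate = 28.5 * 8760 / 1762 = 141.7 kg/year

141.7 kg/year


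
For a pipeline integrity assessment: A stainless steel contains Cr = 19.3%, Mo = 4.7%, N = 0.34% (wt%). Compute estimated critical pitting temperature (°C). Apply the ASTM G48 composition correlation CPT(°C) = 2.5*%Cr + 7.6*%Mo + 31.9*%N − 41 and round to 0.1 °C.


Apply the ASTM G48 empirical CPT estimate: CPT(°C) = 2.5*%Cr + 7.6*%Mo + 31.9*%N − 41
2.5*19.3 = 48.25; 7.6*4.7 = 35.72; 31.9*0.34 = 10.846
CPT = 48.25 + 35.72 + 10.846 − 41 = 53.816 °C
Rounded to 0.1 °C: CPT ≈ 53.8 °C

53.8 °C


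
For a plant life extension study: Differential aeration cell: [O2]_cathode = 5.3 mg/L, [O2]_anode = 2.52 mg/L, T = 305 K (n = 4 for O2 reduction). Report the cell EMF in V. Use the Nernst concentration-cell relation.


Apply the Nernst concentration-cell relation: E = (RT/nF)*ln(C_cathode/C_anode)
RT/nF = 8.314*305/(4*96485) = 0.00657037 V
ln(5.3/2.52) = 0.74345
E = 0.00657037 * 0.74345 = 0.00488 V

0.00488 V


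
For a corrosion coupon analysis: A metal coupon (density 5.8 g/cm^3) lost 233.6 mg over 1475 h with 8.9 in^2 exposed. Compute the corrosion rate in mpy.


Apply the mpy weight-loss relation: CR = 534 * W / (D * A * T)
Numerator: 534 * 233.6 = 124742.4
Denominator: 5.8 * 8.9 * 1475 = 76139.5
CR = 124742.4 / 76139.5 = 1.638 mpy

1.638 mpy


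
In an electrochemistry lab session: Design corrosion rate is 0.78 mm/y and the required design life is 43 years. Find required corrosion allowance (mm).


Corrosion allowance = CR × design life
CA = 0.78 * 43 = 33.54 mm

33.54 mm


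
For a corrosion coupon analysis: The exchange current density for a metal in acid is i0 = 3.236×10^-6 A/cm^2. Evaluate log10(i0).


i0 = 3.236×10^-6 A/cm^2
log10(i0) = -5.49

-5.49


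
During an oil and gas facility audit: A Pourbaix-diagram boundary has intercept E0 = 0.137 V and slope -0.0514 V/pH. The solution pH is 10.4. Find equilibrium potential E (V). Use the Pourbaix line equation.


Apply the Pourbaix line equation: E = E0 + slope*pH
E = 0.137 + (-0.0514)*10.4 = 0.137 + (-0.53456) = -0.39756 V
Rounded to 4 decimal places: E = -0.3976 V

-0.3976 V


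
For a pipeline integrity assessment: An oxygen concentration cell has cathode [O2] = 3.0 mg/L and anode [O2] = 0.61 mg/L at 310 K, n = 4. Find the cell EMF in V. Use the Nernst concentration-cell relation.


Apply the Nernst concentration-cell relation: E = (RT/nF)*ln(C_cathode/C_anode)
RT/nF = 8.314*310/(4*96485) = 0.00667808 V
ln(3.0/0.61) = 1.59291
E = 0.00667808 * 1.59291 = 0.01064 V

0.01064 V


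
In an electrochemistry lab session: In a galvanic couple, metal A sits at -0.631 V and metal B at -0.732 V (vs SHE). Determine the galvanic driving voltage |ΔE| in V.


Driving voltage is the absolute potential difference.
|ΔE| = |-0.631 − (-0.732)| = 0.101 V

0.101 V


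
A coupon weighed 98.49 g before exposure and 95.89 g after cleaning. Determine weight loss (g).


Weight loss = initial − final
WL = 98.49 − 95.89 = 2.6 g

2.6 g


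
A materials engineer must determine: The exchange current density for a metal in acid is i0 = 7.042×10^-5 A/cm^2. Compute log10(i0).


i0 = 7.042×10^-5 A/cm^2
log10(i0) = -4.152

-4.152


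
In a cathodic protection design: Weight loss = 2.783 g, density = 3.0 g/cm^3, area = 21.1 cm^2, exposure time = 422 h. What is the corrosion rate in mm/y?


Apply the mm/y weight-loss relation: CR = 87600 * W / (D * A * T)
Numerator: 87600 * 2.783 = 243790.8
Denominator: 3.0 * 21.1 * 422 = 26712.6
CR = 243790.8 / 26712.6 = 9.1264 mm/y

9.1264 mm/y


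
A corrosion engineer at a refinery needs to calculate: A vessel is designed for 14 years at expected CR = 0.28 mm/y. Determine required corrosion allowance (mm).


Corrosion allowance = CR × design life
CA = 0.28 * 14 = 3.92 mm

3.92 mm


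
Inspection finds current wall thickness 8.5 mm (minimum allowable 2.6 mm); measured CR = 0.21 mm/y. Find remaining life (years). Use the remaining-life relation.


Apply the remaining-life relation: RL = (t_current − t_min) / CR
RL = (8.5 − 2.6) / 0.21 = 5.9 / 0.21 = 28.1 years

28.1 years


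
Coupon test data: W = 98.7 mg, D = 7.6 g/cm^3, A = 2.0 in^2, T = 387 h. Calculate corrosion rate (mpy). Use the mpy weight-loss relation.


Apply the mpy weight-loss relation: CR = 534 * W / (D * A * T)
Numerator: 534 * 98.7 = 52705.8
Denominator: 7.6 * 2.0 * 387 = 5882.4
CR = 52705.8 / 5882.4 = 8.9599 mpy

8.9599 mpy


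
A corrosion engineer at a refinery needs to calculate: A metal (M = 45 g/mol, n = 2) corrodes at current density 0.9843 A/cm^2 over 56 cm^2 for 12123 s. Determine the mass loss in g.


Apply Faraday's law: m = i*A*t*M / (n*F)
Total charge passed Q = i*A*t = 0.9843*56*12123 = 668229.4584 C
m = Q*M/(n*F) = 668229.4584*45/(2*96485) = 155.829 g

155.829 g


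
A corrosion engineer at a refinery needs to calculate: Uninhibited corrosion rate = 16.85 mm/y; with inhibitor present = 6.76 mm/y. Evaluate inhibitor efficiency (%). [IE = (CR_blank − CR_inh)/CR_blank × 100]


Apply the inhibitor-efficiency definition: IE = (CR_blank − CR_inh)/CR_blank × 100
IE = (16.85 − 6.76) / 16.85 × 100
IE = 10.09 / 16.85 × 100 = 59.9 %

59.9 %


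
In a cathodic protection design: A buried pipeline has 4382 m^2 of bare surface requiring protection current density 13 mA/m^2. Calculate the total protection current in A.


I = area * current density, then convert mA → A (÷1000)
I = 4382 * 13 / 1000 = 56.97 A

56.97 A


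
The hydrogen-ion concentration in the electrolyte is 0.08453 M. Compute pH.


pH = −log10[H+]
pH = −log10(0.08453) = 1.07

1.07


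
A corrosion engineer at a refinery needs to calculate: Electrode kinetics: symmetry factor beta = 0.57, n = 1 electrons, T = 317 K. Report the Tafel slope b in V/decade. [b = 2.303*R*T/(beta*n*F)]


Apply the Tafel slope relation: b = 2.303*R*T/(beta*n*F)
Numerator: 2.303 * 8.314 * 317 = 6069.64
Denominator: 0.57 * 1 * 96485 = 54996.45
b = 6069.64 / 54996.45 = 0.11 V/decade

0.11 V/decade


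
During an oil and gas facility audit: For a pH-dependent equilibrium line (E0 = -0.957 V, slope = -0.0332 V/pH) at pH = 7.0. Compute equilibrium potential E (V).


Apply the Pourbaix line equation: E = E0 + slope*pH
E = -0.957 + (-0.0332)*7.0 = -0.957 + (-0.2324) = -1.1894 V
Rounded to 3 decimal places: E = -1.189 V

-1.189 V


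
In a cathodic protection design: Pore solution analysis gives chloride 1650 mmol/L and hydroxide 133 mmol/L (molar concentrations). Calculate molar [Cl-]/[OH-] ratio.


Threshold parameter = [Cl-] / [OH-] (molar basis; both in mmol/L, so units cancel)
Ratio = 1650 / 133 = 12.41

12.41


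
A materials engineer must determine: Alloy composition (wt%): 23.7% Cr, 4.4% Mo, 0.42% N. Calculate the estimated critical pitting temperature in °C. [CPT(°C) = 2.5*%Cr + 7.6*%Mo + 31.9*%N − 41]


Apply the ASTM G48 empirical CPT estimate: CPT(°C) = 2.5*%Cr + 7.6*%Mo + 31.9*%N − 41
2.5*23.7 = 59.25; 7.6*4.4 = 33.44; 31.9*0.42 = 13.398
CPT = 59.25 + 33.44 + 13.398 − 41 = 65.088 °C
Rounded to 0.1 °C: CPT ≈ 65.1 °C

65.1 °C


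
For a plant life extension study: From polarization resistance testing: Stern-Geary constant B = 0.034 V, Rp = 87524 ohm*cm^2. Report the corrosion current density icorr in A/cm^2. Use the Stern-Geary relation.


Apply the Stern-Geary relation: icorr = B / Rp
icorr = 0.034 / 87524 = 3.885×10^-7 A/cm^2

3.885×10^-7 A/cm^2


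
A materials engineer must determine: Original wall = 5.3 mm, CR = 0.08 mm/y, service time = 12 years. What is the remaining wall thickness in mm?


Remaining wall = original − CR × time
t = 5.3 − 0.08*12 = 5.3 − 0.96 = 4.34 mm

4.34 mm


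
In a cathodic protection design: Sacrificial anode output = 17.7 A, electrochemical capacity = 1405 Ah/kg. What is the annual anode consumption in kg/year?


Annual consumption = current * hours per year / capacity
Rate = 17.7 * 8760 / 1405 = 110.4 kg/year

110.4 kg/year


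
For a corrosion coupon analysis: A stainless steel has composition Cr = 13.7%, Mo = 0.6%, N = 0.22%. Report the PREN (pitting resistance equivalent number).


Apply the PREN formula: PREN = Cr + 3.3*Mo + 16*N
PREN = 13.7 + 3.3*0.6 + 16*0.22
PREN = 13.7 + 1.98 + 3.52 = 19.2

19.2


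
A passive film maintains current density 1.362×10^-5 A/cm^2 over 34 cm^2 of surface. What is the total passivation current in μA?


I = i_pass * A, then convert A → μA (×10^6)
I = 1.362×10^-5 * 34 * 10^6 = 463.08 μA

463.08 μA


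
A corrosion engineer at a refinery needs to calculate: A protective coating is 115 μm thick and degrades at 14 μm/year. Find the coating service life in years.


Service life = thickness / degradation rate
Life = 115 / 14 = 8.2 years

8.2 years


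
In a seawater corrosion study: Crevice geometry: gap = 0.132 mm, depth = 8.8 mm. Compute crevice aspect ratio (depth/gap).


Aspect ratio = depth / gap
Ratio = 8.8 / 0.132 = 66.7

66.7


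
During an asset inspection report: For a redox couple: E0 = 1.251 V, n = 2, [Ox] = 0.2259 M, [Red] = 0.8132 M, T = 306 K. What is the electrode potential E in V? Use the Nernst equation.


Apply the Nernst equation: E = E0 + (RT/nF)*ln([Ox]/[Red])
Step 1: RT/nF = 8.314*306/(2*96485) = 0.01318383 V
Step 2: [Ox]/[Red] = 0.2259/0.8132 = 0.277791
Step 3: ln(0.277791) = -1.280886
Step 4: correction = 0.01318383 * -1.280886 = -0.0169 V
E = 1.251 + -0.0169 = 1.2341 V

1.2341 V


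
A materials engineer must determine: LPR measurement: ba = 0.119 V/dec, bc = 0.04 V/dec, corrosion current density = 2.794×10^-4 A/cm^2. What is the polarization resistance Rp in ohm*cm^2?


Apply the Stern-Geary equation: Rp = ba*bc / (2.303*icorr*(ba+bc))
ba*bc = 0.119*0.04 = 0.00476
ba+bc = 0.159; 2.303*icorr*(ba+bc) = 2.303*2.794×10^-4*0.159 = 1.0230985×10^-4
Rp = 0.00476 / 1.0230985×10^-4 = 46.53 ohm*cm^2

46.53 ohm*cm^2


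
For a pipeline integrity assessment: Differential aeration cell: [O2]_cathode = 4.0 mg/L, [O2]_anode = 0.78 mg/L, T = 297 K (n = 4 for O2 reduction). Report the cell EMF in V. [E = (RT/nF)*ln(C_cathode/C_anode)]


Apply the Nernst concentration-cell relation: E = (RT/nF)*ln(C_cathode/C_anode)
RT/nF = 8.314*297/(4*96485) = 0.00639804 V
ln(4.0/0.78) = 1.63476
E = 0.00639804 * 1.63476 = 0.01046 V

0.01046 V


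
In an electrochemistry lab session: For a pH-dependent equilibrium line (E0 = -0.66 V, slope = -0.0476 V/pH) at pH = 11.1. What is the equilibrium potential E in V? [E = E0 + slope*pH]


Apply the Pourbaix line equation: E = E0 + slope*pH
E = -0.66 + (-0.0476)*11.1 = -0.66 + (-0.52836) = -1.18836 V
Rounded to 3 decimal places: E = -1.188 V

-1.188 V


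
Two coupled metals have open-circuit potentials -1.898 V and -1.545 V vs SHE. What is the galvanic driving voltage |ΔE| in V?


Driving voltage is the absolute potential difference.
|ΔE| = |-1.898 − (-1.545)| = 0.353 V

0.353 V


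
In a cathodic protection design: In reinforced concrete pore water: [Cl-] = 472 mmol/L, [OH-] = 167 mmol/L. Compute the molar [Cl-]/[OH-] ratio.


Threshold parameter = [Cl-] / [OH-] (molar basis; both in mmol/L, so units cancel)
Ratio = 472 / 167 = 2.83

2.83


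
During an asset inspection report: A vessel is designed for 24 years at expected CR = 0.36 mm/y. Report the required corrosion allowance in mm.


Corrosion allowance = CR × design life
CA = 0.36 * 24 = 8.64 mm

8.64 mm


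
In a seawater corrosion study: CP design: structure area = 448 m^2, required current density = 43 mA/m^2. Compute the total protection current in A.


I = area * current density, then convert mA → A (÷1000)
I = 448 * 43 / 1000 = 19.26 A

19.26 A


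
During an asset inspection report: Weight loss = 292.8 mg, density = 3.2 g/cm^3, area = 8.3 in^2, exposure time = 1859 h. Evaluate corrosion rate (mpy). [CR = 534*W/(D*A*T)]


Apply the mpy weight-loss relation: CR = 534 * W / (D * A * T)
Numerator: 534 * 292.8 = 156355.2
Denominator: 3.2 * 8.3 * 1859 = 49375.04
CR = 156355.2 / 49375.04 = 3.1667 mpy

3.1667 mpy


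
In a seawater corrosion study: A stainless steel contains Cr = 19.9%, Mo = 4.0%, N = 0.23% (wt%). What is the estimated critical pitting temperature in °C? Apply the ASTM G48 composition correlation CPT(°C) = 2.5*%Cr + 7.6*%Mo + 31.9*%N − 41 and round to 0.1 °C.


Apply the ASTM G48 empirical CPT estimate: CPT(°C) = 2.5*%Cr + 7.6*%Mo + 31.9*%N − 41
2.5*19.9 = 49.75; 7.6*4.0 = 30.4; 31.9*0.23 = 7.337
CPT = 49.75 + 30.4 + 7.337 − 41 = 46.487 °C
Rounded to 0.1 °C: CPT ≈ 46.5 °C

46.5 °C


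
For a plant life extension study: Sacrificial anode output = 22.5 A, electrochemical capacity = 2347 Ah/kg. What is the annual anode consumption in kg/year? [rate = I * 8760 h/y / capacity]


Annual consumption = current * hours per year / capacity
Rate = 22.5 * 8760 / 2347 = 84.0 kg/year

84.0 kg/year


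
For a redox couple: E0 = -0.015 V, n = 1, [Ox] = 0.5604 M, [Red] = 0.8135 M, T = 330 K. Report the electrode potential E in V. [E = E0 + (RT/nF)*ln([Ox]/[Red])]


Apply the Nernst equation: E = E0 + (RT/nF)*ln([Ox]/[Red])
Step 1: RT/nF = 8.314*330/(1*96485) = 0.02843572 V
Step 2: [Ox]/[Red] = 0.5604/0.8135 = 0.688875
Step 3: ln(0.688875) = -0.372695
Step 4: correction = 0.02843572 * -0.372695 = -0.0106 V
E = -0.015 + -0.0106 = -0.0256 V

-0.0256 V


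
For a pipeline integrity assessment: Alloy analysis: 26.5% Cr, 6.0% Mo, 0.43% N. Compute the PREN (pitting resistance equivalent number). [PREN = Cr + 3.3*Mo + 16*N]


Apply the PREN formula: PREN = Cr + 3.3*Mo + 16*N
PREN = 26.5 + 3.3*6.0 + 16*0.43
PREN = 26.5 + 19.8 + 6.88 = 53.18

53.18
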